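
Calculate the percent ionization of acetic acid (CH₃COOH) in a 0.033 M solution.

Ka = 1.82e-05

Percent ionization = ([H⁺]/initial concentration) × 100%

Using Ka equilibrium: x² + Ka×x - Ka×C = 0. Solving: [H⁺] = 7.6594e-04. Percent = (7.6594e-04/0.033) × 100

Percent ionization = 2.32%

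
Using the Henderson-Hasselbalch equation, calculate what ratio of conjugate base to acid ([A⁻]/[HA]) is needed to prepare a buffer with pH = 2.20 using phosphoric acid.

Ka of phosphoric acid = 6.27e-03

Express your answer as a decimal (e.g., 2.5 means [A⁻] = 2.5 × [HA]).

pKa = -log(6.27e-03) = 2.2027. pH = pKa + log([A⁻]/[HA]), so log([A⁻]/[HA]) = pH − pKa = 2.20 − 2.2027 = -0.0027. [A⁻]/[HA] = 10^(-0.0027) = 0.994

[A⁻]/[HA] = 0.994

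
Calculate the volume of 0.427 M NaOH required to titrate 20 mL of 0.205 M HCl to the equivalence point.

At equivalence: moles acid = moles base. moles HCl = 0.205 × 20/1000 = 0.0041 mol. V_base = moles / 0.427 × 1000 = 9.6 mL.

V_{base} = 9.6 mL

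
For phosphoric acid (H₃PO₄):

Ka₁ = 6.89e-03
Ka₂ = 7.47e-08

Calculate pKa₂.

pKa₂ = -log(Ka₂) = -log(7.47e-08) = 7.13.

pK_{a2} = 7.13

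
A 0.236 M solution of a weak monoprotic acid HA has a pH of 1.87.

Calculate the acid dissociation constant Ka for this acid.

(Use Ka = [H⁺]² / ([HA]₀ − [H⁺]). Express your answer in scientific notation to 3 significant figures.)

[H⁺] = 10^(−pH) = 10^(−1.87) = 1.349e-02 M. For HA ⇌ H⁺ + A⁻, Ka = [H⁺][A⁻]/[HA] = [H⁺]² / ([HA]₀ − [H⁺]) = (1.349e-02)² / (0.236 − 1.349e-02) = 8.18e-04.

K_a = 8.18e-04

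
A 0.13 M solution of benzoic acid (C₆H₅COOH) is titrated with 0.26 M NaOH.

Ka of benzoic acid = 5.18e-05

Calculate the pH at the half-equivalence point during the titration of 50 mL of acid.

At half-equivalence [HA] = [A⁻], so Henderson-Hasselbalch gives pH = pKa = -log(5.18e-05) = 4.29.

pH = pKa = 4.29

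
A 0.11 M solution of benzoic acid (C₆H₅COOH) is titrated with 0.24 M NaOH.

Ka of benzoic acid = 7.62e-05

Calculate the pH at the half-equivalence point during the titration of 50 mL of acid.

At half-equivalence [HA] = [A⁻], so Henderson-Hasselbalch gives pH = pKa = -log(7.62e-05) = 4.12.

pH = pKa = 4.12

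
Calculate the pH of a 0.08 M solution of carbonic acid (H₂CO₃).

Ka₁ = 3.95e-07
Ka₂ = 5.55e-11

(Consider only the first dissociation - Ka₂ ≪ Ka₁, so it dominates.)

First dissociation dominates. From Ka₁ = [H⁺][HA⁻]/[H₂A], x² + Ka₁·x − Ka₁·C = 0 with C = 0.08 M and Ka₁ = 3.95e-07. Solving: [H⁺] = (−Ka₁ + √(Ka₁² + 4·Ka₁·C)) / 2 = 1.7757e-04 M. pH = -log(1.7757e-04) = 3.75.

pH = 3.75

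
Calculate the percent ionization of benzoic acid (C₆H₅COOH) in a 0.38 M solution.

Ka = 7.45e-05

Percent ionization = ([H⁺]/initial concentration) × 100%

Using Ka equilibrium: x² + Ka×x - Ka×C = 0. Solving: [H⁺] = 5.2836e-03. Percent = (5.2836e-03/0.38) × 100

Percent ionization = 1.39%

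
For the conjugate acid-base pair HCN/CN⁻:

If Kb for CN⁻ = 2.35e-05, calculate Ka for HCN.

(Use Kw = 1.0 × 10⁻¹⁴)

For a conjugate pair Ka × Kb = Kw, so Ka = Kw/Kb = 1.0 × 10⁻¹⁴ / 2.35e-05 = 4.26e-10.

K_a = 4.26e-10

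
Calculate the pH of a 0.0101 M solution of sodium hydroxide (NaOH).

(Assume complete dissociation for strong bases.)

[OH⁻] = 0.0101 M for strong base. pOH = -log[OH⁻] = 2.00, pH = 14 - pOH

pH = 12.00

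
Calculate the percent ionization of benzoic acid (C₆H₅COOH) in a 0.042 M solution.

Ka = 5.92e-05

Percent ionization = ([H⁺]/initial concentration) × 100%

Using Ka equilibrium: x² + Ka×x - Ka×C = 0. Solving: [H⁺] = 1.5475e-03. Percent = (1.5475e-03/0.042) × 100

Percent ionization = 3.68%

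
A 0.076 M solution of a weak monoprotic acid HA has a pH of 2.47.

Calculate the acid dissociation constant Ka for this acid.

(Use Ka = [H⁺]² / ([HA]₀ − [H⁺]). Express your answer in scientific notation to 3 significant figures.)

[H⁺] = 10^(−pH) = 10^(−2.47) = 3.388e-03 M. For HA ⇌ H⁺ + A⁻, Ka = [H⁺][A⁻]/[HA] = [H⁺]² / ([HA]₀ − [H⁺]) = (3.388e-03)² / (0.076 − 3.388e-03) = 1.58e-04.

K_a = 1.58e-04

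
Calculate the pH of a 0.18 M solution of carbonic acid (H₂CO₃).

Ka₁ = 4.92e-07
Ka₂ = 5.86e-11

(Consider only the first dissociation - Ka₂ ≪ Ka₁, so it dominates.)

First dissociation dominates. From Ka₁ = [H⁺][HA⁻]/[H₂A], x² + Ka₁·x − Ka₁·C = 0 with C = 0.18 M and Ka₁ = 4.92e-07. Solving: [H⁺] = (−Ka₁ + √(Ka₁² + 4·Ka₁·C)) / 2 = 2.9734e-04 M. pH = -log(2.9734e-04) = 3.53.

pH = 3.53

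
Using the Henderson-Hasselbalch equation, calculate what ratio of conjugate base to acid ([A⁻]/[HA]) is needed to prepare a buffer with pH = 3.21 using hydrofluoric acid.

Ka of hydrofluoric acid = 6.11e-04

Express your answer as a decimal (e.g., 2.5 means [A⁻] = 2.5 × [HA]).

pKa = -log(6.11e-04) = 3.2140. pH = pKa + log([A⁻]/[HA]), so log([A⁻]/[HA]) = pH − pKa = 3.21 − 3.2140 = -0.0040. [A⁻]/[HA] = 10^(-0.0040) = 0.991

[A⁻]/[HA] = 0.991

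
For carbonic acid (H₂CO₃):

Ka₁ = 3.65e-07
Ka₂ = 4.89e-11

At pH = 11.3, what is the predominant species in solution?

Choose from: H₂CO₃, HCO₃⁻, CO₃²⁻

pKa₁ = 6.44, pKa₂ = 10.31. For a polyprotic acid the predominant species crosses at each pKa: below pKa_n the protonated form dominates, above it the deprotonated form does. At pH = 11.3, the predominant species is CO₃²⁻.

CO₃²⁻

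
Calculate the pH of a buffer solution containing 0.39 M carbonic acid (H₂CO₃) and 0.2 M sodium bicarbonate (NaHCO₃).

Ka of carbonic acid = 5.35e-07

pKa = -log(5.35e-07) = 6.27. pH = pKa + log([A⁻]/[HA]) = 6.27 + log(0.2/0.39)

pH = 5.98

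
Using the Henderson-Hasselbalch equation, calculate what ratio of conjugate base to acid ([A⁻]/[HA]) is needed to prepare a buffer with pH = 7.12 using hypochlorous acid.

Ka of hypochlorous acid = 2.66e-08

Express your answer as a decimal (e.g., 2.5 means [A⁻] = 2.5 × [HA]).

pKa = -log(2.66e-08) = 7.5751. pH = pKa + log([A⁻]/[HA]), so log([A⁻]/[HA]) = pH − pKa = 7.12 − 7.5751 = -0.4551. [A⁻]/[HA] = 10^(-0.4551) = 0.351

[A⁻]/[HA] = 0.351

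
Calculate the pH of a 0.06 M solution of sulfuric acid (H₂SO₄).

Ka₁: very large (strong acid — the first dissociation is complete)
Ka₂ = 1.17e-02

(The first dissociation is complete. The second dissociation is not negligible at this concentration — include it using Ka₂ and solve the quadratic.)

First dissociation is complete: [H⁺]₀ = [HSO₄⁻]₀ = C = 0.06 M. Second dissociation HSO₄⁻ ⇌ H⁺ + SO₄²⁻: let x = [SO₄²⁻]. Ka₂ = (C + x)·x / (C − x) = 1.17e-02 → x² + (C + Ka₂)·x − Ka₂·C = 0 → x² + 0.07170·x − 7.020e-04 = 0. x = (−0.07170 + √(0.07170² + 4 × 7.020e-04)) / 2 = 8.7283e-03 M. [H⁺] = C + x = 0.06 + 8.7283e-03 = 6.8728e-02 M. pH = -log(6.8728e-02) = 1.16.

pH = 1.16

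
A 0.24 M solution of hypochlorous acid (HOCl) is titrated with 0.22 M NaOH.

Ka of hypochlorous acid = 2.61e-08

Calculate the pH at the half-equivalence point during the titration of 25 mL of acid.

At half-equivalence [HA] = [A⁻], so Henderson-Hasselbalch gives pH = pKa = -log(2.61e-08) = 7.58.

pH = pKa = 7.58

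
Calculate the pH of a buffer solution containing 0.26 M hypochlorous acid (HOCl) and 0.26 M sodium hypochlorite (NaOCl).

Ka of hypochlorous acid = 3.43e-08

pKa = -log(3.43e-08) = 7.46. pH = pKa + log([A⁻]/[HA]) = 7.46 + log(0.26/0.26)

pH = 7.46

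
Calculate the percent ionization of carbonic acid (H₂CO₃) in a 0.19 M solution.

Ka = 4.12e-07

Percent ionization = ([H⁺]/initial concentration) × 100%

Using Ka equilibrium: x² + Ka×x - Ka×C = 0. Solving: [H⁺] = 2.7958e-04. Percent = (2.7958e-04/0.19) × 100

Percent ionization = 0.147%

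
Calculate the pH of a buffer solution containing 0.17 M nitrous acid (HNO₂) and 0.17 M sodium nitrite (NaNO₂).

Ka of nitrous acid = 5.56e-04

pKa = -log(5.56e-04) = 3.25. pH = pKa + log([A⁻]/[HA]) = 3.25 + log(0.17/0.17)

pH = 3.25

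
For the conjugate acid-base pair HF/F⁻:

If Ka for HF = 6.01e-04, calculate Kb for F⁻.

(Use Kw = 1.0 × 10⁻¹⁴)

For a conjugate pair Ka × Kb = Kw, so Kb = Kw/Ka = 1.0 × 10⁻¹⁴ / 6.01e-04 = 1.66e-11.

K_b = 1.66e-11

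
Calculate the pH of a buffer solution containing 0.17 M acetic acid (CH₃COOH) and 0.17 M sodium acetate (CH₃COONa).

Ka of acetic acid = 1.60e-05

pKa = -log(1.60e-05) = 4.80. pH = pKa + log([A⁻]/[HA]) = 4.80 + log(0.17/0.17)

pH = 4.80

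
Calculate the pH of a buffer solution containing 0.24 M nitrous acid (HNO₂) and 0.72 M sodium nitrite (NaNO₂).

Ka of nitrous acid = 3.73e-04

pKa = -log(3.73e-04) = 3.43. pH = pKa + log([A⁻]/[HA]) = 3.43 + log(0.72/0.24)

pH = 3.91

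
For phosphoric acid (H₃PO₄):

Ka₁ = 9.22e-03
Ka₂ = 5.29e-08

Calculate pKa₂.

pKa₂ = -log(Ka₂) = -log(5.29e-08) = 7.28.

pK_{a2} = 7.28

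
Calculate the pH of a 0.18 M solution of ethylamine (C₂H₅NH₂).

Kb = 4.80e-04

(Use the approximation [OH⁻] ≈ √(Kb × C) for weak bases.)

[OH⁻] = √(Kb × C) = √(4.80e-04 × 0.18) = 9.2952e-03. pOH = 2.03, pH = 14 - pOH

pH = 11.97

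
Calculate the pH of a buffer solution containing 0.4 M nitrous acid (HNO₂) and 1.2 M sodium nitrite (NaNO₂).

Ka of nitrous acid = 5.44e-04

pKa = -log(5.44e-04) = 3.26. pH = pKa + log([A⁻]/[HA]) = 3.26 + log(1.2/0.4)

pH = 3.74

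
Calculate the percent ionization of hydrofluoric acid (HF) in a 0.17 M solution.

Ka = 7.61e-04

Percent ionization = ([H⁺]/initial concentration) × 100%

Using Ka equilibrium: x² + Ka×x - Ka×C = 0. Solving: [H⁺] = 1.1000e-02. Percent = (1.1000e-02/0.17) × 100

Percent ionization = 6.47%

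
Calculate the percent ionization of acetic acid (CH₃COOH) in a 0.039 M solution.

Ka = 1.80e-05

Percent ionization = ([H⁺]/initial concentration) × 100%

Using Ka equilibrium: x² + Ka×x - Ka×C = 0. Solving: [H⁺] = 8.2890e-04. Percent = (8.2890e-04/0.039) × 100

Percent ionization = 2.13%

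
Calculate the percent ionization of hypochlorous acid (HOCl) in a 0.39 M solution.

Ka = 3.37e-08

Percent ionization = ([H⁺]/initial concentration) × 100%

Using Ka equilibrium: x² + Ka×x - Ka×C = 0. Solving: [H⁺] = 1.1463e-04. Percent = (1.1463e-04/0.39) × 100

Percent ionization = 0.0294%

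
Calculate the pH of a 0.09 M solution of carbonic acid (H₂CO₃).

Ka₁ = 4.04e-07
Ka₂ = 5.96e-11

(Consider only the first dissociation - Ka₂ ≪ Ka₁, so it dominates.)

First dissociation dominates. From Ka₁ = [H⁺][HA⁻]/[H₂A], x² + Ka₁·x − Ka₁·C = 0 with C = 0.09 M and Ka₁ = 4.04e-07. Solving: [H⁺] = (−Ka₁ + √(Ka₁² + 4·Ka₁·C)) / 2 = 1.9048e-04 M. pH = -log(1.9048e-04) = 3.72.

pH = 3.72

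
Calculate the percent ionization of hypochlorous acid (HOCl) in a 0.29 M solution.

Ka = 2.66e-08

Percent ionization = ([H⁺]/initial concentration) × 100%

Using Ka equilibrium: x² + Ka×x - Ka×C = 0. Solving: [H⁺] = 8.7816e-05. Percent = (8.7816e-05/0.29) × 100

Percent ionization = 0.0303%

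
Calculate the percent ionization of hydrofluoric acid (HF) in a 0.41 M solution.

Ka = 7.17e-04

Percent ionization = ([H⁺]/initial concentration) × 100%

Using Ka equilibrium: x² + Ka×x - Ka×C = 0. Solving: [H⁺] = 1.6791e-02. Percent = (1.6791e-02/0.41) × 100

Percent ionization = 4.1%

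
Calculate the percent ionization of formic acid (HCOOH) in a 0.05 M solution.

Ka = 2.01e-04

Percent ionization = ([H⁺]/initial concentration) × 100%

Using Ka equilibrium: x² + Ka×x - Ka×C = 0. Solving: [H⁺] = 3.0713e-03. Percent = (3.0713e-03/0.05) × 100

Percent ionization = 6.14%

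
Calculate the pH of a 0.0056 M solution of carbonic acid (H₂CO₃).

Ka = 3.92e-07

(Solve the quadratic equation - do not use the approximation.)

x² + Ka×x - Ka×C = 0. Using quadratic formula: [H⁺] = 4.6657e-05

pH = 4.33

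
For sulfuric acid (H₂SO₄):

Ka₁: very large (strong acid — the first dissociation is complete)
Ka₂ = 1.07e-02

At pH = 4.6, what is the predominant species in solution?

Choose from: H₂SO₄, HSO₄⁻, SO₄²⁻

The first dissociation is complete, so H₂SO₄ itself is never the predominant species in water; pKa₂ = -log(1.07e-02) = 1.97. For a polyprotic acid the predominant species crosses at each pKa: below pKa_n the protonated form dominates, above it the deprotonated form does. At pH = 4.6, the predominant species is SO₄²⁻.

SO₄²⁻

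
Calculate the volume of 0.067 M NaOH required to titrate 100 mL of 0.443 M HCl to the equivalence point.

At equivalence: moles acid = moles base. moles HCl = 0.443 × 100/1000 = 0.0443 mol. V_base = moles / 0.067 × 1000 = 661.2 mL.

V_{base} = 661.2 mL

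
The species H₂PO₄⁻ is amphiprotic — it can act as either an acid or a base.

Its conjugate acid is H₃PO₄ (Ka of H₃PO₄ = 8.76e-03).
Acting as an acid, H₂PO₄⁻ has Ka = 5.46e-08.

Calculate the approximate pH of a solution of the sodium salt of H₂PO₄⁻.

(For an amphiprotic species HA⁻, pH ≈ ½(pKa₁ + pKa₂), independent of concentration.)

pKa₁ = -log(8.76e-03) = 2.06; pKa₂ = -log(5.46e-08) = 7.26. For an amphiprotic species, pH ≈ ½(pKa₁ + pKa₂) = ½(2.06 + 7.26) = 4.66.

pH = 4.66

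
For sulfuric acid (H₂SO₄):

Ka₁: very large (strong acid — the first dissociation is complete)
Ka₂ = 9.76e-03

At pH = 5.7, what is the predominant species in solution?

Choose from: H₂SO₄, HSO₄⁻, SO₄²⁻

The first dissociation is complete, so H₂SO₄ itself is never the predominant species in water; pKa₂ = -log(9.76e-03) = 2.01. For a polyprotic acid the predominant species crosses at each pKa: below pKa_n the protonated form dominates, above it the deprotonated form does. At pH = 5.7, the predominant species is SO₄²⁻.

SO₄²⁻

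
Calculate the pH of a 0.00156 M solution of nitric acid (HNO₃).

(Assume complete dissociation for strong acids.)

[H⁺] = 0.00156 M for strong acid. pH = -log[H⁺] = -log(0.00156)

pH = 2.81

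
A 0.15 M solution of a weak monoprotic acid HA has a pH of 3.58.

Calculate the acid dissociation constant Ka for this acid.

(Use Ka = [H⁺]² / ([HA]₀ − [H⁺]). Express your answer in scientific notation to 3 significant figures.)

[H⁺] = 10^(−pH) = 10^(−3.58) = 2.630e-04 M. For HA ⇌ H⁺ + A⁻, Ka = [H⁺][A⁻]/[HA] = [H⁺]² / ([HA]₀ − [H⁺]) = (2.630e-04)² / (0.15 − 2.630e-04) = 4.62e-07.

K_a = 4.62e-07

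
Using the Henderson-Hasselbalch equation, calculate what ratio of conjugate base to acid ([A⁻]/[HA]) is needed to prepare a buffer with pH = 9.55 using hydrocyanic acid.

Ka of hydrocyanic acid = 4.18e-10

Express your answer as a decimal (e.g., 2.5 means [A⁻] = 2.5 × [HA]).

pKa = -log(4.18e-10) = 9.3788. pH = pKa + log([A⁻]/[HA]), so log([A⁻]/[HA]) = pH − pKa = 9.55 − 9.3788 = 0.1712. [A⁻]/[HA] = 10^(0.1712) = 1.48

[A⁻]/[HA] = 1.48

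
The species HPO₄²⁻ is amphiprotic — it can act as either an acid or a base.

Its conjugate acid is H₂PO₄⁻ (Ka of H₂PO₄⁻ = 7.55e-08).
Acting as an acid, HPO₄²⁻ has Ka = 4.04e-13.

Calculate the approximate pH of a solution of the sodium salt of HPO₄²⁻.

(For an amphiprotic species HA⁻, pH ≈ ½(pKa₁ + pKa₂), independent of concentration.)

pKa₁ = -log(7.55e-08) = 7.12; pKa₂ = -log(4.04e-13) = 12.39. For an amphiprotic species, pH ≈ ½(pKa₁ + pKa₂) = ½(7.12 + 12.39) = 9.76.

pH = 9.76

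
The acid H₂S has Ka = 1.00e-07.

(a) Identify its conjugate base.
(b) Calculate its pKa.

(a) The conjugate base is formed by removing one H⁺ from H₂S, giving HS⁻. (b) pKa = -log(Ka) = -log(1.00e-07) = 7.00.

Conjugate base: HS⁻; pK_a = 7.00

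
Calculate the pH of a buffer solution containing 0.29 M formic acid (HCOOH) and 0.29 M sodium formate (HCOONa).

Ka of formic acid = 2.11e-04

pKa = -log(2.11e-04) = 3.68. pH = pKa + log([A⁻]/[HA]) = 3.68 + log(0.29/0.29)

pH = 3.68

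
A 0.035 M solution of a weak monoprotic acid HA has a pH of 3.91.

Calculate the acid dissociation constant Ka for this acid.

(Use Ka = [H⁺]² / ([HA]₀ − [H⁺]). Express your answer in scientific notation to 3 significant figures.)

[H⁺] = 10^(−pH) = 10^(−3.91) = 1.230e-04 M. For HA ⇌ H⁺ + A⁻, Ka = [H⁺][A⁻]/[HA] = [H⁺]² / ([HA]₀ − [H⁺]) = (1.230e-04)² / (0.035 − 1.230e-04) = 4.34e-07.

K_a = 4.34e-07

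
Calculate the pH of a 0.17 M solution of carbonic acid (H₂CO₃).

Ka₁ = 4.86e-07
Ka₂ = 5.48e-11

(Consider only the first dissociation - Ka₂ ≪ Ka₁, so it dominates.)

First dissociation dominates. From Ka₁ = [H⁺][HA⁻]/[H₂A], x² + Ka₁·x − Ka₁·C = 0 with C = 0.17 M and Ka₁ = 4.86e-07. Solving: [H⁺] = (−Ka₁ + √(Ka₁² + 4·Ka₁·C)) / 2 = 2.8719e-04 M. pH = -log(2.8719e-04) = 3.54.

pH = 3.54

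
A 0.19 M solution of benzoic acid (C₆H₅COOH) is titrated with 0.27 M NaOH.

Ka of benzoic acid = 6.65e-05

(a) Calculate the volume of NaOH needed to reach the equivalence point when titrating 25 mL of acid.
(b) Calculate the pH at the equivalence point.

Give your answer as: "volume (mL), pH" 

moles acid = 0.19 × 25/1000 = 0.00475 mol; V_base = moles/0.27 × 1000 = 17.6 mL. At equivalence only the conjugate base is present: [A⁻] = 0.00475/0.043 = 1.1152e-01 M. Kb = Kw/Ka = 1.50e-10; [OH⁻] = √(Kb × [A⁻]) = 4.0951e-06; pOH = 5.39; pH = 14 - pOH = 8.61.

V = 17.6 mL, pH = 8.61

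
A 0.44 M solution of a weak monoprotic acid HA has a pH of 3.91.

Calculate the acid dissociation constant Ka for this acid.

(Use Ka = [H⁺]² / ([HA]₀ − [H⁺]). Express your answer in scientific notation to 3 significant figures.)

[H⁺] = 10^(−pH) = 10^(−3.91) = 1.230e-04 M. For HA ⇌ H⁺ + A⁻, Ka = [H⁺][A⁻]/[HA] = [H⁺]² / ([HA]₀ − [H⁺]) = (1.230e-04)² / (0.44 − 1.230e-04) = 3.44e-08.

K_a = 3.44e-08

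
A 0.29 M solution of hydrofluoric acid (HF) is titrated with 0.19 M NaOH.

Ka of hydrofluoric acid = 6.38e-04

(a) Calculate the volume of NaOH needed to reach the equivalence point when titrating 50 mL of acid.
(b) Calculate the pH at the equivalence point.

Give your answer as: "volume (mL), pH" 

moles acid = 0.29 × 50/1000 = 0.0145 mol; V_base = moles/0.19 × 1000 = 76.3 mL. At equivalence only the conjugate base is present: [A⁻] = 0.0145/0.126 = 1.1479e-01 M. Kb = Kw/Ka = 1.57e-11; [OH⁻] = √(Kb × [A⁻]) = 1.3414e-06; pOH = 5.87; pH = 14 - pOH = 8.13.

V = 76.3 mL, pH = 8.13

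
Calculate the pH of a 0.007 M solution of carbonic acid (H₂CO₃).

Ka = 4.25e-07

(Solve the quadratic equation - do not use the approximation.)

x² + Ka×x - Ka×C = 0. Using quadratic formula: [H⁺] = 5.4331e-05

pH = 4.26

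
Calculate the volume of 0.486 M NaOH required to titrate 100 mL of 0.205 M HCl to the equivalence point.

At equivalence: moles acid = moles base. moles HCl = 0.205 × 100/1000 = 0.0205 mol. V_base = moles / 0.486 × 1000 = 42.2 mL.

V_{base} = 42.2 mL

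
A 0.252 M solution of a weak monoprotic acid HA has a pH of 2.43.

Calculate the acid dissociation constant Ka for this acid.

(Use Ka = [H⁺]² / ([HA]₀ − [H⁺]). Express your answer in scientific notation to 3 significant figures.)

[H⁺] = 10^(−pH) = 10^(−2.43) = 3.715e-03 M. For HA ⇌ H⁺ + A⁻, Ka = [H⁺][A⁻]/[HA] = [H⁺]² / ([HA]₀ − [H⁺]) = (3.715e-03)² / (0.252 − 3.715e-03) = 5.56e-05.

K_a = 5.56e-05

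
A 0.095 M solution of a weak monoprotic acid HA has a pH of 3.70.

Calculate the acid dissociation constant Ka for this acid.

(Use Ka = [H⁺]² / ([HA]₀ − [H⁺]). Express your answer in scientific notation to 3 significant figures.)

[H⁺] = 10^(−pH) = 10^(−3.70) = 1.995e-04 M. For HA ⇌ H⁺ + A⁻, Ka = [H⁺][A⁻]/[HA] = [H⁺]² / ([HA]₀ − [H⁺]) = (1.995e-04)² / (0.095 − 1.995e-04) = 4.20e-07.

K_a = 4.20e-07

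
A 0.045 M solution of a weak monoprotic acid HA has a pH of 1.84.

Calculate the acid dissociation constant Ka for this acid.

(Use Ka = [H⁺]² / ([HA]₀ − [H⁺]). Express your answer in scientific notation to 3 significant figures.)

[H⁺] = 10^(−pH) = 10^(−1.84) = 1.445e-02 M. For HA ⇌ H⁺ + A⁻, Ka = [H⁺][A⁻]/[HA] = [H⁺]² / ([HA]₀ − [H⁺]) = (1.445e-02)² / (0.045 − 1.445e-02) = 6.84e-03.

K_a = 6.84e-03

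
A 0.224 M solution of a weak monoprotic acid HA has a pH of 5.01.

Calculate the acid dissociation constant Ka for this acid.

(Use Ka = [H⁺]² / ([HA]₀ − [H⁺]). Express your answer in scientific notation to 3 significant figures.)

[H⁺] = 10^(−pH) = 10^(−5.01) = 9.772e-06 M. For HA ⇌ H⁺ + A⁻, Ka = [H⁺][A⁻]/[HA] = [H⁺]² / ([HA]₀ − [H⁺]) = (9.772e-06)² / (0.224 − 9.772e-06) = 4.26e-10.

K_a = 4.26e-10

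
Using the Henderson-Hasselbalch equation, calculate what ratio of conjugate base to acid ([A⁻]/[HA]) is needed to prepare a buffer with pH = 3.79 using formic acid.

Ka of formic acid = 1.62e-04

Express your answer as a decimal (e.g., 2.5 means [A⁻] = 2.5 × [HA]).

pKa = -log(1.62e-04) = 3.7905. pH = pKa + log([A⁻]/[HA]), so log([A⁻]/[HA]) = pH − pKa = 3.79 − 3.7905 = -0.0005. [A⁻]/[HA] = 10^(-0.0005) = 0.999

[A⁻]/[HA] = 0.999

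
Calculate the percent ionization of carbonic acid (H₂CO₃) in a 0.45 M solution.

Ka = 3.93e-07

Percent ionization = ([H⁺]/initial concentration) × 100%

Using Ka equilibrium: x² + Ka×x - Ka×C = 0. Solving: [H⁺] = 4.2034e-04. Percent = (4.2034e-04/0.45) × 100

Percent ionization = 0.0934%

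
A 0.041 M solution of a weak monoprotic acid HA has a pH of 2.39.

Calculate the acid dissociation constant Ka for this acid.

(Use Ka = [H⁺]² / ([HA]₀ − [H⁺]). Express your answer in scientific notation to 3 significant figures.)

[H⁺] = 10^(−pH) = 10^(−2.39) = 4.074e-03 M. For HA ⇌ H⁺ + A⁻, Ka = [H⁺][A⁻]/[HA] = [H⁺]² / ([HA]₀ − [H⁺]) = (4.074e-03)² / (0.041 − 4.074e-03) = 4.49e-04.

K_a = 4.49e-04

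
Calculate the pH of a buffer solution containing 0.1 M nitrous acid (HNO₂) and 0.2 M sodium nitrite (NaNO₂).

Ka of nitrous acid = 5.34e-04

pKa = -log(5.34e-04) = 3.27. pH = pKa + log([A⁻]/[HA]) = 3.27 + log(0.2/0.1)

pH = 3.57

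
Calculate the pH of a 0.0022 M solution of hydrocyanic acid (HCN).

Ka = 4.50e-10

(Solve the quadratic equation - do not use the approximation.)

x² + Ka×x - Ka×C = 0. Using quadratic formula: [H⁺] = 9.9476e-07

pH = 6.00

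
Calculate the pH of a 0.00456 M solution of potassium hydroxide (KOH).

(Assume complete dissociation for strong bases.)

[OH⁻] = 0.00456 M for strong base. pOH = -log[OH⁻] = 2.34, pH = 14 - pOH

pH = 11.66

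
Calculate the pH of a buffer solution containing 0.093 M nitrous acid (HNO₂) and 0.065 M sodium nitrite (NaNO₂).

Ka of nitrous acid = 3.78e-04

pKa = -log(3.78e-04) = 3.42. pH = pKa + log([A⁻]/[HA]) = 3.42 + log(0.065/0.093)

pH = 3.27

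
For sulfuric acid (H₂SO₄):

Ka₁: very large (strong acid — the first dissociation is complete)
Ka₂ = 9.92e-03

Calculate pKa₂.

pKa₂ = -log(Ka₂) = -log(9.92e-03) = 2.00.

pK_{a2} = 2.00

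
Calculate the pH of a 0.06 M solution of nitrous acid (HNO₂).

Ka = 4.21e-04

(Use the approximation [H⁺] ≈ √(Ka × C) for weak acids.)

[H⁺] = √(Ka × C) = √(4.21e-04 × 0.06) = 5.0259e-03. pH = -log(5.0259e-03)

pH = 2.30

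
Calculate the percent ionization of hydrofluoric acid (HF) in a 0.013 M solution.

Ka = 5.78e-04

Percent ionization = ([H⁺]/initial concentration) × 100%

Using Ka equilibrium: x² + Ka×x - Ka×C = 0. Solving: [H⁺] = 2.4674e-03. Percent = (2.4674e-03/0.013) × 100

Percent ionization = 19%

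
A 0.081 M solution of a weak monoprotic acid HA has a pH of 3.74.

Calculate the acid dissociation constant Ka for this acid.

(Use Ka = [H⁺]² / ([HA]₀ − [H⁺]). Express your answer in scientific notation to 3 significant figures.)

[H⁺] = 10^(−pH) = 10^(−3.74) = 1.820e-04 M. For HA ⇌ H⁺ + A⁻, Ka = [H⁺][A⁻]/[HA] = [H⁺]² / ([HA]₀ − [H⁺]) = (1.820e-04)² / (0.081 − 1.820e-04) = 4.10e-07.

K_a = 4.10e-07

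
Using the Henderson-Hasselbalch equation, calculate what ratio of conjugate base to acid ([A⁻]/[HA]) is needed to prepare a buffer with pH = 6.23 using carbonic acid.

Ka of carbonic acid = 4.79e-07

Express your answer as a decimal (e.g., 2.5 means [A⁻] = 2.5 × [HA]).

pKa = -log(4.79e-07) = 6.3197. pH = pKa + log([A⁻]/[HA]), so log([A⁻]/[HA]) = pH − pKa = 6.23 − 6.3197 = -0.0897. [A⁻]/[HA] = 10^(-0.0897) = 0.813

[A⁻]/[HA] = 0.813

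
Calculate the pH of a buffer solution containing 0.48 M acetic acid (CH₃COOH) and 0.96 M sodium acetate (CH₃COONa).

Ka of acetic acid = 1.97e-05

pKa = -log(1.97e-05) = 4.71. pH = pKa + log([A⁻]/[HA]) = 4.71 + log(0.96/0.48)

pH = 5.01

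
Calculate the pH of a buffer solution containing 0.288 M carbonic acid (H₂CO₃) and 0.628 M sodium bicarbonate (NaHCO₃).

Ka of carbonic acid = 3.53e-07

pKa = -log(3.53e-07) = 6.45. pH = pKa + log([A⁻]/[HA]) = 6.45 + log(0.628/0.288)

pH = 6.79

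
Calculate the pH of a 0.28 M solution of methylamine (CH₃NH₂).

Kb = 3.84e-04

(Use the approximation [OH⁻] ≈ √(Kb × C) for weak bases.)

[OH⁻] = √(Kb × C) = √(3.84e-04 × 0.28) = 1.0369e-02. pOH = 1.98, pH = 14 - pOH

pH = 12.02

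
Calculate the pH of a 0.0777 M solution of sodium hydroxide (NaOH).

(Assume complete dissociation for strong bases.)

[OH⁻] = 0.0777 M for strong base. pOH = -log[OH⁻] = 1.11, pH = 14 - pOH

pH = 12.89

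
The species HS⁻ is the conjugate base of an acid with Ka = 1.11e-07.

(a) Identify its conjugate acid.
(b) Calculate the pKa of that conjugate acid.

(a) The conjugate acid is formed by adding one H⁺ to HS⁻, giving H₂S. (b) pKa = -log(Ka) = -log(1.11e-07) = 6.95.

Conjugate acid: H₂S; pK_a = 6.95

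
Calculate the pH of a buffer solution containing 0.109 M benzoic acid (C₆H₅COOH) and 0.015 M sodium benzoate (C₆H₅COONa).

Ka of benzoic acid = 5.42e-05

pKa = -log(5.42e-05) = 4.27. pH = pKa + log([A⁻]/[HA]) = 4.27 + log(0.015/0.109)

pH = 3.40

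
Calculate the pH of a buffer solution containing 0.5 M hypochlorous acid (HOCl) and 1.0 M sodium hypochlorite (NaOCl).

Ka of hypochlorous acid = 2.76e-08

pKa = -log(2.76e-08) = 7.56. pH = pKa + log([A⁻]/[HA]) = 7.56 + log(1.0/0.5)

pH = 7.86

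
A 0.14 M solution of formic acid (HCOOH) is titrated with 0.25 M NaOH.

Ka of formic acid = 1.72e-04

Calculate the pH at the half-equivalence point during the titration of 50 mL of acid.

At half-equivalence [HA] = [A⁻], so Henderson-Hasselbalch gives pH = pKa = -log(1.72e-04) = 3.76.

pH = pKa = 3.76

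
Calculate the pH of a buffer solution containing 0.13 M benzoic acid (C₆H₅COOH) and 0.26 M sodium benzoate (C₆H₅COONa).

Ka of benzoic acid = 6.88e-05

pKa = -log(6.88e-05) = 4.16. pH = pKa + log([A⁻]/[HA]) = 4.16 + log(0.26/0.13)

pH = 4.46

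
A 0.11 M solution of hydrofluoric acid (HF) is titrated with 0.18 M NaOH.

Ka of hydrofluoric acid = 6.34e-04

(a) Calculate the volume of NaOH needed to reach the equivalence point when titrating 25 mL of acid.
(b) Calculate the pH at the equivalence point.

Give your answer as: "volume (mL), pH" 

moles acid = 0.11 × 25/1000 = 0.00275 mol; V_base = moles/0.18 × 1000 = 15.3 mL. At equivalence only the conjugate base is present: [A⁻] = 0.00275/0.040 = 6.8276e-02 M. Kb = Kw/Ka = 1.58e-11; [OH⁻] = √(Kb × [A⁻]) = 1.0377e-06; pOH = 5.98; pH = 14 - pOH = 8.02.

V = 15.3 mL, pH = 8.02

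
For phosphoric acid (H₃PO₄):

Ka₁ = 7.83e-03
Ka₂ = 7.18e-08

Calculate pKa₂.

pKa₂ = -log(Ka₂) = -log(7.18e-08) = 7.14.

pK_{a2} = 7.14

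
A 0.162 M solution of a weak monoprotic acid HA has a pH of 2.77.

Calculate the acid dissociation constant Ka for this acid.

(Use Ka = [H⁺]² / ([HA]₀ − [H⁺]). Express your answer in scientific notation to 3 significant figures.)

[H⁺] = 10^(−pH) = 10^(−2.77) = 1.698e-03 M. For HA ⇌ H⁺ + A⁻, Ka = [H⁺][A⁻]/[HA] = [H⁺]² / ([HA]₀ − [H⁺]) = (1.698e-03)² / (0.162 − 1.698e-03) = 1.80e-05.

K_a = 1.80e-05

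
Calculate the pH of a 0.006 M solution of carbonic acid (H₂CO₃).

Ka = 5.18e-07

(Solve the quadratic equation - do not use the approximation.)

x² + Ka×x - Ka×C = 0. Using quadratic formula: [H⁺] = 5.5491e-05

pH = 4.26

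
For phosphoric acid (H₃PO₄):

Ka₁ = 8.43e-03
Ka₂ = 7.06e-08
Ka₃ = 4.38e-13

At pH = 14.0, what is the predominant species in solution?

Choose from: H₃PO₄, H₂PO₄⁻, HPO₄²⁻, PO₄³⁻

pKa₁ = 2.07, pKa₂ = 7.15, pKa₃ = 12.36. For a polyprotic acid the predominant species crosses at each pKa: below pKa_n the protonated form dominates, above it the deprotonated form does. At pH = 14.0, the predominant species is PO₄³⁻.

PO₄³⁻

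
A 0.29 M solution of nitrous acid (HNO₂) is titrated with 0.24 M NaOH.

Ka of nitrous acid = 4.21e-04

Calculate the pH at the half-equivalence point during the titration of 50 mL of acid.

At half-equivalence [HA] = [A⁻], so Henderson-Hasselbalch gives pH = pKa = -log(4.21e-04) = 3.38.

pH = pKa = 3.38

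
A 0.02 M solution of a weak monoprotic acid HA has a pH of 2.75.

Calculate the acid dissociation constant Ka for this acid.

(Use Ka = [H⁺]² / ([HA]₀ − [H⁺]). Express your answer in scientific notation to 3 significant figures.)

[H⁺] = 10^(−pH) = 10^(−2.75) = 1.778e-03 M. For HA ⇌ H⁺ + A⁻, Ka = [H⁺][A⁻]/[HA] = [H⁺]² / ([HA]₀ − [H⁺]) = (1.778e-03)² / (0.02 − 1.778e-03) = 1.74e-04.

K_a = 1.74e-04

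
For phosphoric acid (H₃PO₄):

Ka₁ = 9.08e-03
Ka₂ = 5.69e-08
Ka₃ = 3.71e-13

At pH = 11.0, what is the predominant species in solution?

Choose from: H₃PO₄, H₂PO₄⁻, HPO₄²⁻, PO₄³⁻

pKa₁ = 2.04, pKa₂ = 7.24, pKa₃ = 12.43. For a polyprotic acid the predominant species crosses at each pKa: below pKa_n the protonated form dominates, above it the deprotonated form does. At pH = 11.0, the predominant species is HPO₄²⁻.

HPO₄²⁻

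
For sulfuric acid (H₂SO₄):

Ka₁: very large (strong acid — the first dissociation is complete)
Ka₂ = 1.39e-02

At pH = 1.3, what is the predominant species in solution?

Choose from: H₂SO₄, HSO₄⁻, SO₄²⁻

The first dissociation is complete, so H₂SO₄ itself is never the predominant species in water; pKa₂ = -log(1.39e-02) = 1.86. For a polyprotic acid the predominant species crosses at each pKa: below pKa_n the protonated form dominates, above it the deprotonated form does. At pH = 1.3, the predominant species is HSO₄⁻.

HSO₄⁻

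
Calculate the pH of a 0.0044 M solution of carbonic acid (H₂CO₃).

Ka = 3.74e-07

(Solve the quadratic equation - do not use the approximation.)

x² + Ka×x - Ka×C = 0. Using quadratic formula: [H⁺] = 4.0379e-05

pH = 4.39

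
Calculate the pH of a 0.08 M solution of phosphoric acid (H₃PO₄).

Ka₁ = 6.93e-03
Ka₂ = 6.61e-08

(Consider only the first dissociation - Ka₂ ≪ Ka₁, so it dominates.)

First dissociation dominates. From Ka₁ = [H⁺][HA⁻]/[H₂A], x² + Ka₁·x − Ka₁·C = 0 with C = 0.08 M and Ka₁ = 6.93e-03. Solving: [H⁺] = (−Ka₁ + √(Ka₁² + 4·Ka₁·C)) / 2 = 2.0334e-02 M. pH = -log(2.0334e-02) = 1.69.

pH = 1.69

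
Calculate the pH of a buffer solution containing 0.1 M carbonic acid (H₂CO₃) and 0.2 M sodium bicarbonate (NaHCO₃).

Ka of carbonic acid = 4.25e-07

pKa = -log(4.25e-07) = 6.37. pH = pKa + log([A⁻]/[HA]) = 6.37 + log(0.2/0.1)

pH = 6.67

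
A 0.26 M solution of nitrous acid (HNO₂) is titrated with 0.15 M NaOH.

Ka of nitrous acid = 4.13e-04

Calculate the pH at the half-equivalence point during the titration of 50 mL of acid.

At half-equivalence [HA] = [A⁻], so Henderson-Hasselbalch gives pH = pKa = -log(4.13e-04) = 3.38.

pH = pKa = 3.38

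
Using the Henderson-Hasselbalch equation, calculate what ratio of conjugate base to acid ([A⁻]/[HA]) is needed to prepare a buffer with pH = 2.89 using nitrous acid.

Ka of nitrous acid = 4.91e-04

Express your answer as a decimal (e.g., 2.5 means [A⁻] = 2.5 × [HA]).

pKa = -log(4.91e-04) = 3.3089. pH = pKa + log([A⁻]/[HA]), so log([A⁻]/[HA]) = pH − pKa = 2.89 − 3.3089 = -0.4189. [A⁻]/[HA] = 10^(-0.4189) = 0.381

[A⁻]/[HA] = 0.381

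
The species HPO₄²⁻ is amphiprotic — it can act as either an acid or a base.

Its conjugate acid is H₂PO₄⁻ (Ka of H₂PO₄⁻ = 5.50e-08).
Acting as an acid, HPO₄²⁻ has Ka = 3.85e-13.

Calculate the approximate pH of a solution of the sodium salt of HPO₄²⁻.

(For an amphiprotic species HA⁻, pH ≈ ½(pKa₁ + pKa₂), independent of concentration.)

pKa₁ = -log(5.50e-08) = 7.26; pKa₂ = -log(3.85e-13) = 12.41. For an amphiprotic species, pH ≈ ½(pKa₁ + pKa₂) = ½(7.26 + 12.41) = 9.84.

pH = 9.84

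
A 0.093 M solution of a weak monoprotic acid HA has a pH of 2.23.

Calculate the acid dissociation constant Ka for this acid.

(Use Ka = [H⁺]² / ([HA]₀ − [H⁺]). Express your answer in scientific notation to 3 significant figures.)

[H⁺] = 10^(−pH) = 10^(−2.23) = 5.888e-03 M. For HA ⇌ H⁺ + A⁻, Ka = [H⁺][A⁻]/[HA] = [H⁺]² / ([HA]₀ − [H⁺]) = (5.888e-03)² / (0.093 − 5.888e-03) = 3.98e-04.

K_a = 3.98e-04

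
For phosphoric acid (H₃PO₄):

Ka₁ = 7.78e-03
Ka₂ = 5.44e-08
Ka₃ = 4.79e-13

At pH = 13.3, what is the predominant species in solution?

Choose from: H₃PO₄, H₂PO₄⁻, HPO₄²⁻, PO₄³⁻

pKa₁ = 2.11, pKa₂ = 7.26, pKa₃ = 12.32. For a polyprotic acid the predominant species crosses at each pKa: below pKa_n the protonated form dominates, above it the deprotonated form does. At pH = 13.3, the predominant species is PO₄³⁻.

PO₄³⁻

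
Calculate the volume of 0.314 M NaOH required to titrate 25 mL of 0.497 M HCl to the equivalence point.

At equivalence: moles acid = moles base. moles HCl = 0.497 × 25/1000 = 0.01243 mol. V_base = moles / 0.314 × 1000 = 39.6 mL.

V_{base} = 39.6 mL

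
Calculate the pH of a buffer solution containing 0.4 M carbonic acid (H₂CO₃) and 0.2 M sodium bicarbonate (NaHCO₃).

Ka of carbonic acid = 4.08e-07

pKa = -log(4.08e-07) = 6.39. pH = pKa + log([A⁻]/[HA]) = 6.39 + log(0.2/0.4)

pH = 6.09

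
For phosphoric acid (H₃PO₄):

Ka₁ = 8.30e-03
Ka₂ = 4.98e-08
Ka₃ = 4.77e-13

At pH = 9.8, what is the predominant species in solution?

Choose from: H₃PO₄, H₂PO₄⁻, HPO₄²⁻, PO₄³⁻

pKa₁ = 2.08, pKa₂ = 7.30, pKa₃ = 12.32. For a polyprotic acid the predominant species crosses at each pKa: below pKa_n the protonated form dominates, above it the deprotonated form does. At pH = 9.8, the predominant species is HPO₄²⁻.

HPO₄²⁻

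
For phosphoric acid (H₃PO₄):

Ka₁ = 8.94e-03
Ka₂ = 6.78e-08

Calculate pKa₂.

pKa₂ = -log(Ka₂) = -log(6.78e-08) = 7.17.

pK_{a2} = 7.17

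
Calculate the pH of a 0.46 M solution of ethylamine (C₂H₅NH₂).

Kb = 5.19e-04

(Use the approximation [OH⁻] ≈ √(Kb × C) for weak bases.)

[OH⁻] = √(Kb × C) = √(5.19e-04 × 0.46) = 1.5451e-02. pOH = 1.81, pH = 14 - pOH

pH = 12.19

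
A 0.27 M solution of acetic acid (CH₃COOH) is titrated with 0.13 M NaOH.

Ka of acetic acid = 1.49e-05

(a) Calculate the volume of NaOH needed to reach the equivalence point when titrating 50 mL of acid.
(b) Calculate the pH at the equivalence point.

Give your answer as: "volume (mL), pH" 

moles acid = 0.27 × 50/1000 = 0.0135 mol; V_base = moles/0.13 × 1000 = 103.8 mL. At equivalence only the conjugate base is present: [A⁻] = 0.0135/0.154 = 8.7750e-02 M. Kb = Kw/Ka = 6.71e-10; [OH⁻] = √(Kb × [A⁻]) = 7.6742e-06; pOH = 5.11; pH = 14 - pOH = 8.89.

V = 103.8 mL, pH = 8.89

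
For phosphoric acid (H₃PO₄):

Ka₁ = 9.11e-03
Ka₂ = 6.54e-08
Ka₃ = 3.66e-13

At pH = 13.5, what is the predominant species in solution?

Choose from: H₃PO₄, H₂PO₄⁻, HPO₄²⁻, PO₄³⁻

pKa₁ = 2.04, pKa₂ = 7.18, pKa₃ = 12.44. For a polyprotic acid the predominant species crosses at each pKa: below pKa_n the protonated form dominates, above it the deprotonated form does. At pH = 13.5, the predominant species is PO₄³⁻.

PO₄³⁻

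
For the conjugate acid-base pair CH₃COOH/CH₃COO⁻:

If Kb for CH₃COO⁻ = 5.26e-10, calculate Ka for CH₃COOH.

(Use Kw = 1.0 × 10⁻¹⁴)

For a conjugate pair Ka × Kb = Kw, so Ka = Kw/Kb = 1.0 × 10⁻¹⁴ / 5.26e-10 = 1.90e-05.

K_a = 1.90e-05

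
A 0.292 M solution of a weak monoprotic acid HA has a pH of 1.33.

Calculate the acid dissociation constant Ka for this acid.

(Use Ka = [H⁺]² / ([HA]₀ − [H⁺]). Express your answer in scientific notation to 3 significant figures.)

[H⁺] = 10^(−pH) = 10^(−1.33) = 4.677e-02 M. For HA ⇌ H⁺ + A⁻, Ka = [H⁺][A⁻]/[HA] = [H⁺]² / ([HA]₀ − [H⁺]) = (4.677e-02)² / (0.292 − 4.677e-02) = 8.92e-03.

K_a = 8.92e-03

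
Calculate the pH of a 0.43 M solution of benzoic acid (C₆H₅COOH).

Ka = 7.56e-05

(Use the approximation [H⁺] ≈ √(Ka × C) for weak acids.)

[H⁺] = √(Ka × C) = √(7.56e-05 × 0.43) = 5.7016e-03. pH = -log(5.7016e-03)

pH = 2.24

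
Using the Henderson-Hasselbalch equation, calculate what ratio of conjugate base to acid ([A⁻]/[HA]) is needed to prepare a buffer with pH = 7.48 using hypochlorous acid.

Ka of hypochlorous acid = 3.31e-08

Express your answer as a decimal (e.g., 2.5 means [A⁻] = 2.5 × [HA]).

pKa = -log(3.31e-08) = 7.4802. pH = pKa + log([A⁻]/[HA]), so log([A⁻]/[HA]) = pH − pKa = 7.48 − 7.4802 = -0.0002. [A⁻]/[HA] = 10^(-0.0002) = 1.00

[A⁻]/[HA] = 1.00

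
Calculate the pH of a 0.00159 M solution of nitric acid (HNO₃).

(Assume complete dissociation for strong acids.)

[H⁺] = 0.00159 M for strong acid. pH = -log[H⁺] = -log(0.00159)

pH = 2.80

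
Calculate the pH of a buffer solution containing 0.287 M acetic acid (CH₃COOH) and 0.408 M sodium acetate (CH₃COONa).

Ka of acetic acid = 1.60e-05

pKa = -log(1.60e-05) = 4.80. pH = pKa + log([A⁻]/[HA]) = 4.80 + log(0.408/0.287)

pH = 4.95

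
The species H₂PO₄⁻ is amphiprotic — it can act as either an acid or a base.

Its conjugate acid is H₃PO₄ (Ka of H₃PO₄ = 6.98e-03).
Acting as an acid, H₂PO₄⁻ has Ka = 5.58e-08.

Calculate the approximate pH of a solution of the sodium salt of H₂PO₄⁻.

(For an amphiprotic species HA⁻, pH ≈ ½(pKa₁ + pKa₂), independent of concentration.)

pKa₁ = -log(6.98e-03) = 2.16; pKa₂ = -log(5.58e-08) = 7.25. For an amphiprotic species, pH ≈ ½(pKa₁ + pKa₂) = ½(2.16 + 7.25) = 4.70.

pH = 4.70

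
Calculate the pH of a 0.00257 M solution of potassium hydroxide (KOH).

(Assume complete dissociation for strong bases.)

[OH⁻] = 0.00257 M for strong base. pOH = -log[OH⁻] = 2.59, pH = 14 - pOH

pH = 11.41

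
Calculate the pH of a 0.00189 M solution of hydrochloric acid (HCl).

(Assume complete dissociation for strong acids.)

[H⁺] = 0.00189 M for strong acid. pH = -log[H⁺] = -log(0.00189)

pH = 2.72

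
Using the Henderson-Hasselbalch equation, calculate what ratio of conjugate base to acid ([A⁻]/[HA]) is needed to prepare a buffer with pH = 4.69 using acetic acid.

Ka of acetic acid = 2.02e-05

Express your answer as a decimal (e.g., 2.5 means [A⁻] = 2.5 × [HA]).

pKa = -log(2.02e-05) = 4.6946. pH = pKa + log([A⁻]/[HA]), so log([A⁻]/[HA]) = pH − pKa = 4.69 − 4.6946 = -0.0046. [A⁻]/[HA] = 10^(-0.0046) = 0.989

[A⁻]/[HA] = 0.989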